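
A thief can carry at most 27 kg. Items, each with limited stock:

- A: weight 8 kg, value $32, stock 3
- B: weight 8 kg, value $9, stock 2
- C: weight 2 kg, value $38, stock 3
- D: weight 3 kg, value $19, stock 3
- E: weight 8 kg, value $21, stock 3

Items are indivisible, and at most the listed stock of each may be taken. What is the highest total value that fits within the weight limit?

$203

Best selections within weight 27 and stock limits:
- 1×A + 3×C + 3×D: weight 23, value 203
- 2×A + 3×C + 1×D: weight 25, value 197
- 3×C + 3×D + 1×E: weight 23, value 192
- 1×A + 3×C + 1×D + 1×E: weight 25, value 186
Best: $203.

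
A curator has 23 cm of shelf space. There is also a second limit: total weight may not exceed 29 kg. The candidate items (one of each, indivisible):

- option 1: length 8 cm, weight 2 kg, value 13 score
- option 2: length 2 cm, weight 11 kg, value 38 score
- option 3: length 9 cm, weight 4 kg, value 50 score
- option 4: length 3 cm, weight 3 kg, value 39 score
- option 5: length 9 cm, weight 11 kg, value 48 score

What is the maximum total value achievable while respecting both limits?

175 score

Feasible sets respecting both limits:
- option 2+option 3+option 4+option 5: length 23, weight 29, value 175
- option 1+option 2+option 3+option 4: length 22, weight 20, value 140
- option 1+option 2+option 4+option 5: length 22, weight 27, value 138
Best: 175 score.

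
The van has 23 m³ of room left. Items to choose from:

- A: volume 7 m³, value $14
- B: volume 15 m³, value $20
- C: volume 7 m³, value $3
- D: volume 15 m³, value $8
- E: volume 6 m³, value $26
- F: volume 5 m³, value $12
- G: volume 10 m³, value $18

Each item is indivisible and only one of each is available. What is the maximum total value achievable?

$58

Check high-value combinations within 23 m³:
- A+E+G: volume 7+6+10=23, value 14+26+18=58
- E+F+G: volume 6+5+10=21, value 26+12+18=56
- A+E+F: volume 7+6+5=18, value 14+26+12=52
- C+E+G: volume 7+6+10=23, value 3+26+18=47
- B+E: volume 15+6=21, value 20+26=46
Best: $58.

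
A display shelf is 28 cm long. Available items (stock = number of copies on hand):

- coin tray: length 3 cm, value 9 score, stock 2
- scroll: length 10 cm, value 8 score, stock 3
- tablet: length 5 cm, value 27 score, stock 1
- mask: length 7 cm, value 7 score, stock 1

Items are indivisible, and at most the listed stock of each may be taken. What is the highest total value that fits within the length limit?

Best selections within length 28 and stock limits:
- 2×coin tray + 1×scroll + 1×tablet + 1×mask: length 28, value 60
- 2×coin tray + 1×scroll + 1×tablet: length 21, value 53
- 2×coin tray + 1×tablet + 1×mask: length 18, value 52
Best: 60 score.

60 score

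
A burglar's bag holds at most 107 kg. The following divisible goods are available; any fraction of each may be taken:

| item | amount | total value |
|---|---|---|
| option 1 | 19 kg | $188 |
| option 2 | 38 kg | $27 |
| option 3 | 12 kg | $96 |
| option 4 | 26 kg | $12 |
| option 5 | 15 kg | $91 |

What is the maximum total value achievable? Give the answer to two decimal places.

Take in order of value per unit:
- option 1 (188/19 per unit): all 19 → value 188, running total 188.00
- option 3 (96/12 per unit): all 12 → value 96, running total 284.00
- option 5 (91/15 per unit): all 15 → value 91, running total 375.00
- option 2 (27/38 per unit): all 38 → value 27, running total 402.00
- option 4 (12/26 per unit): 23 of 26 → value 23×12/26 = 10.6154, running total 412.62
Total 412.62.

412.62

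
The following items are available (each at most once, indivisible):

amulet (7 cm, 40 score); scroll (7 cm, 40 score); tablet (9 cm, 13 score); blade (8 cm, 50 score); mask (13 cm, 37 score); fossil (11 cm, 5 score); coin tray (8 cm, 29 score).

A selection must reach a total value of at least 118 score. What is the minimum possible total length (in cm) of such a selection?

22

Subsets with value ≥ 118, sorted by total length:
- amulet+scroll+blade: length 22, value 130
- amulet+blade+coin tray: length 23, value 119
Minimum length: 22 cm.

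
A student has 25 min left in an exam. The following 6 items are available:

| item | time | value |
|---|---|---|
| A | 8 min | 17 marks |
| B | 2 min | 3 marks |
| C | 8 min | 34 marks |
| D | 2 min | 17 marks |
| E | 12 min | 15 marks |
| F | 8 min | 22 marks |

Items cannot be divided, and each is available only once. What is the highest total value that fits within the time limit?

76 marks

Check high-value combinations within 25 min:
- B+C+D+F: time 2+8+2+8=20, value 3+34+17+22=76
- C+D+F: time 8+2+8=18, value 34+17+22=73
- A+C+F: time 8+8+8=24, value 17+34+22=73
- A+B+C+D: time 8+2+8+2=20, value 17+3+34+17=71
- B+C+D+E: time 2+8+2+12=24, value 3+34+17+15=69
Best: 76 marks.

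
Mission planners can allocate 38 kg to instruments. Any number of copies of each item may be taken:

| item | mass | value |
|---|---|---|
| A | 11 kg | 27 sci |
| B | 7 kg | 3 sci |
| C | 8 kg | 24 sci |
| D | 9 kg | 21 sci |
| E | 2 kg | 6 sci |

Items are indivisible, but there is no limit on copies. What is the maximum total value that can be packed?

114 sci

Best value-per-unit is C at 24/8; filling with it alone gives 4×24 = 96.
Optimal mix: 4×C + 3×E → mass 38, value 114.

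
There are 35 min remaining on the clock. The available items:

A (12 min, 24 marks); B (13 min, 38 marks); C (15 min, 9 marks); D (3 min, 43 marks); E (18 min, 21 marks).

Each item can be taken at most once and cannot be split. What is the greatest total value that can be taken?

105 marks

Check high-value combinations within 35 min:
- A+B+D: time 12+13+3=28, value 24+38+43=105
- B+D+E: time 13+3+18=34, value 38+43+21=102
- B+C+D: time 13+15+3=31, value 38+9+43=90
- A+D+E: time 12+3+18=33, value 24+43+21=88
- B+D: time 13+3=16, value 38+43=81
Best: 105 marks.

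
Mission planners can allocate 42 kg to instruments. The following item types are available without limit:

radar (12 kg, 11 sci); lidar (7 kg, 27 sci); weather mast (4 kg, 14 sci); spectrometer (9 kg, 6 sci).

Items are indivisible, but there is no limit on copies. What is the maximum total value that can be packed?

Best value-per-unit is lidar at 27/7, and filling with it alone uses mass 6×7=42. No mix of the others beats 6×27 = 162.

162 sci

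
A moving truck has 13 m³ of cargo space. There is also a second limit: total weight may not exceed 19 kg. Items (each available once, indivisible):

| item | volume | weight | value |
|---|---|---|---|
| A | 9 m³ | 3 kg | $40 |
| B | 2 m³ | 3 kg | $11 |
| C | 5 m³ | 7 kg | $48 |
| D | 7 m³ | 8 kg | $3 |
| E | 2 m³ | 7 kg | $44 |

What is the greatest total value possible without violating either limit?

Feasible sets respecting both limits:
- B+C+E: volume 9, weight 17, value 103
- A+B+E: volume 13, weight 13, value 95
- C+E: volume 7, weight 14, value 92
- A+E: volume 11, weight 10, value 84
Best: $103.

$103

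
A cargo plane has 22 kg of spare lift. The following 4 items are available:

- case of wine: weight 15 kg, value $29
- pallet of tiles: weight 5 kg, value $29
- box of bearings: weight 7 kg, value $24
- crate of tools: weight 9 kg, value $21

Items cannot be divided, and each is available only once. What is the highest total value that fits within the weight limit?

Check high-value combinations within 22 kg:
- pallet of tiles+box of bearings+crate of tools: weight 5+7+9=21, value 29+24+21=74
- case of wine+pallet of tiles: weight 15+5=20, value 29+29=58
- pallet of tiles+box of bearings: weight 5+7=12, value 29+24=53
- case of wine+box of bearings: weight 15+7=22, value 29+24=53
Best: $74.

$74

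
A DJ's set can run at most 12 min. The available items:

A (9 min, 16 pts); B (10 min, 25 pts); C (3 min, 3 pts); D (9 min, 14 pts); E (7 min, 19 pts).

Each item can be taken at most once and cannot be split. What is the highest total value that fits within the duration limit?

Check high-value combinations within 12 min:
- B: duration 10, value 25
- C+E: duration 3+7=10, value 3+19=22
- E: duration 7, value 19
- A+C: duration 9+3=12, value 16+3=19
Best: 25 pts.

25 pts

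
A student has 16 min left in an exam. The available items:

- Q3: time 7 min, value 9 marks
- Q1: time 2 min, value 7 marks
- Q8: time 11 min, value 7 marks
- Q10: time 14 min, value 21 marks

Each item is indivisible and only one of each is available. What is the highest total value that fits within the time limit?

28 marks

Check high-value combinations within 16 min:
- Q1+Q10: time 2+14=16, value 7+21=28
- Q10: time 14, value 21
- Q3+Q1: time 7+2=9, value 9+7=16
Best: 28 marks.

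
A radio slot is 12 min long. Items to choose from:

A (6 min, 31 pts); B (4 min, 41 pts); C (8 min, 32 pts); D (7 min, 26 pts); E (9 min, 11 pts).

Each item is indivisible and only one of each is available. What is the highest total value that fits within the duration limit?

Check high-value combinations within 12 min:
- B+C: duration 4+8=12, value 41+32=73
- A+B: duration 6+4=10, value 31+41=72
- B+D: duration 4+7=11, value 41+26=67
Best: 73 pts.

73 pts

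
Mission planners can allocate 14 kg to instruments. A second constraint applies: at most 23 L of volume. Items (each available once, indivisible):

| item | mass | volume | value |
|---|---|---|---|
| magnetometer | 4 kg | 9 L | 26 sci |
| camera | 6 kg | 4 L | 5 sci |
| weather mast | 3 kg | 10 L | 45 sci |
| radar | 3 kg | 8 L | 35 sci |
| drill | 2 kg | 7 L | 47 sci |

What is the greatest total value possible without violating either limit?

Feasible sets respecting both limits:
- camera+weather mast+drill: mass 11, volume 21, value 97
- weather mast+drill: mass 5, volume 17, value 92
- camera+radar+drill: mass 11, volume 19, value 87
- camera+weather mast+radar: mass 12, volume 22, value 85
Best: 97 sci.

97 sci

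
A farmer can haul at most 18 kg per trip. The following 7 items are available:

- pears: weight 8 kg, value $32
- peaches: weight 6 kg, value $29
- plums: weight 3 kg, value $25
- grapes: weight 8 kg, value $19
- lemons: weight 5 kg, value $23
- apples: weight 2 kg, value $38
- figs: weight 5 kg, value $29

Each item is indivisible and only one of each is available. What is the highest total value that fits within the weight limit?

$124

Check high-value combinations within 18 kg:
- pears+plums+apples+figs: weight 8+3+2+5=18, value 32+25+38+29=124
- peaches+plums+apples+figs: weight 6+3+2+5=16, value 29+25+38+29=121
- peaches+lemons+apples+figs: weight 6+5+2+5=18, value 29+23+38+29=119
- pears+plums+lemons+apples: weight 8+3+5+2=18, value 32+25+23+38=118
- plums+lemons+apples+figs: weight 3+5+2+5=15, value 25+23+38+29=115
Best: $124.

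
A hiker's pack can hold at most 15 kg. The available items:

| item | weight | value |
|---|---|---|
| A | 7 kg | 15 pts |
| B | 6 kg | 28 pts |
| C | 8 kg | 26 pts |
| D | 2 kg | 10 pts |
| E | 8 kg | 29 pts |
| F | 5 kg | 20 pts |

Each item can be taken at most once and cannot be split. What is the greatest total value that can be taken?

59 pts

Check high-value combinations within 15 kg:
- D+E+F: weight 2+8+5=15, value 10+29+20=59
- B+D+F: weight 6+2+5=13, value 28+10+20=58
- B+E: weight 6+8=14, value 28+29=57
- C+D+F: weight 8+2+5=15, value 26+10+20=56
- B+C: weight 6+8=14, value 28+26=54
Best: 59 pts.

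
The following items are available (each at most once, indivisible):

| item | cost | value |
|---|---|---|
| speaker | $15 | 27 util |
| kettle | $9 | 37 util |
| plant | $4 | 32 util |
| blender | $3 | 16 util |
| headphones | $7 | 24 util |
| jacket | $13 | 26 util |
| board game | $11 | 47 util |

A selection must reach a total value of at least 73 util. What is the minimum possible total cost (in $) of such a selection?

Subsets with value ≥ 73, sorted by total cost:
- plant+board game: cost 15, value 79
- kettle+plant+blender: cost 16, value 85
- plant+blender+board game: cost 18, value 95
Minimum cost: 15 $.

15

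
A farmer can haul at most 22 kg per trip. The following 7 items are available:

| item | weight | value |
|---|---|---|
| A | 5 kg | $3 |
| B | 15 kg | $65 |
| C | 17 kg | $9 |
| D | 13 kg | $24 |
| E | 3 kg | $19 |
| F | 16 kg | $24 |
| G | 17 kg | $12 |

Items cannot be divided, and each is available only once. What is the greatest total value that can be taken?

Check high-value combinations within 22 kg:
- B+E: weight 15+3=18, value 65+19=84
- A+B: weight 5+15=20, value 3+65=68
- B: weight 15, value 65
- A+D+E: weight 5+13+3=21, value 3+24+19=46
Best: $84.

$84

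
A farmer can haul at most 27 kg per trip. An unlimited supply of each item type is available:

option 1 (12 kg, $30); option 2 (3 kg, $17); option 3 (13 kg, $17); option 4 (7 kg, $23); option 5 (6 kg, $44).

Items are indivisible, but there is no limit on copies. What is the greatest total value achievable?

$193

Best value-per-unit is option 5 at 44/6; filling with it alone gives 4×44 = 176.
Optimal mix: 1×option 2 + 4×option 5 → weight 27, value 193.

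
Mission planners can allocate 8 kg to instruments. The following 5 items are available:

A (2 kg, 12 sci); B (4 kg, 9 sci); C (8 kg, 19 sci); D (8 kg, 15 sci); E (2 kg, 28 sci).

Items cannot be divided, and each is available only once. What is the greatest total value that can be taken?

Check high-value combinations within 8 kg:
- A+B+E: mass 2+4+2=8, value 12+9+28=49
- A+E: mass 2+2=4, value 12+28=40
- B+E: mass 4+2=6, value 9+28=37
- E: mass 2, value 28
Best: 49 sci.

49 sci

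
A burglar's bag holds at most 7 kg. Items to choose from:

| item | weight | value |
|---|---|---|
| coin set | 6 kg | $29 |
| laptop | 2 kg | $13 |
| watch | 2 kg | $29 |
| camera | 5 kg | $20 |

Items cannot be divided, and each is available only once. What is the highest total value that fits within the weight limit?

Check high-value combinations within 7 kg:
- watch+camera: weight 2+5=7, value 29+20=49
- laptop+watch: weight 2+2=4, value 13+29=42
- laptop+camera: weight 2+5=7, value 13+20=33
Best: $49.

$49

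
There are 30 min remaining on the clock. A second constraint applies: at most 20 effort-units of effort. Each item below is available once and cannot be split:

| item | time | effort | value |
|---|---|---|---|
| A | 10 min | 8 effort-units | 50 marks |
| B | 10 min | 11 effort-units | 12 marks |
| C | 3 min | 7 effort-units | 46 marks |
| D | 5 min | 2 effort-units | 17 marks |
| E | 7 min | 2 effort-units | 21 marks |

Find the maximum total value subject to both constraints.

Feasible sets respecting both limits:
- A+C+D+E: time 25, effort 19, value 134
- A+C+E: time 20, effort 17, value 117
- A+C+D: time 18, effort 17, value 113
Best: 134 marks.

134 marks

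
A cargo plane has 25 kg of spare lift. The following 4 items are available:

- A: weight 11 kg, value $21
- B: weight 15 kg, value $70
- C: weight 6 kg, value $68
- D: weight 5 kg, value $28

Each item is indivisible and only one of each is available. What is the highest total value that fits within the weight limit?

$138

This is a 0/1 knapsack; check combinations near the capacity.
- B+C: weight 15+6=21, value 70+68=138
- A+C+D: weight 11+6+5=22, value 21+68+28=117
- B+D: weight 15+5=20, value 70+28=98
Best: $138.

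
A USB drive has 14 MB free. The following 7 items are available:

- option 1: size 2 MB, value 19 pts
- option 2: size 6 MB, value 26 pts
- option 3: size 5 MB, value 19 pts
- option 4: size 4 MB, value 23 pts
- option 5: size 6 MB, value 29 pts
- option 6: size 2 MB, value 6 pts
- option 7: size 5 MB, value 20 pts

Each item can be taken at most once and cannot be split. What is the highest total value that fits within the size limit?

Check high-value combinations within 14 MB:
- option 1+option 4+option 5+option 6: size 2+4+6+2=14, value 19+23+29+6=77
- option 1+option 2+option 5: size 2+6+6=14, value 19+26+29=74
- option 1+option 2+option 4+option 6: size 2+6+4+2=14, value 19+26+23+6=74
- option 1+option 4+option 5: size 2+4+6=12, value 19+23+29=71
Best: 77 pts.

77 pts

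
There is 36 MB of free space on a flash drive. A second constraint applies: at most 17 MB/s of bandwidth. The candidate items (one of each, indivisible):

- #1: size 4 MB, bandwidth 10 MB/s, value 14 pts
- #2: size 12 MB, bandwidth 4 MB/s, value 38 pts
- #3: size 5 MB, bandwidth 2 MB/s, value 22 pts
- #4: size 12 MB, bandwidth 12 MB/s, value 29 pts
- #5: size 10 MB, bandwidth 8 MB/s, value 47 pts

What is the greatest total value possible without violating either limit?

Feasible sets respecting both limits:
- #2+#3+#5: size 27, bandwidth 14, value 107
- #2+#5: size 22, bandwidth 12, value 85
- #1+#2+#3: size 21, bandwidth 16, value 74
Best: 107 pts.

107 pts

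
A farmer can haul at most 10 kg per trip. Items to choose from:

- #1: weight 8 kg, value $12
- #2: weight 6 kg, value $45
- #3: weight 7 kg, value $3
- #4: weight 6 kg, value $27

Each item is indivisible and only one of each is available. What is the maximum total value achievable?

Check high-value combinations within 10 kg:
- #2: weight 6, value 45
- #4: weight 6, value 27
- #1: weight 8, value 12
Best: $45.

$45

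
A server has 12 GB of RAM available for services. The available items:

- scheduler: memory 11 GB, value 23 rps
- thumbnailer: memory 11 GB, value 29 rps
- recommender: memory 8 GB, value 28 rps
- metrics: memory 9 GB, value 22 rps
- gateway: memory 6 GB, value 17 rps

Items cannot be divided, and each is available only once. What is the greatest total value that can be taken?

29 rps

This is a 0/1 knapsack; check combinations near the capacity.
- thumbnailer: memory 11, value 29
- recommender: memory 8, value 28
- scheduler: memory 11, value 23
- metrics: memory 9, value 22
Best: 29 rps.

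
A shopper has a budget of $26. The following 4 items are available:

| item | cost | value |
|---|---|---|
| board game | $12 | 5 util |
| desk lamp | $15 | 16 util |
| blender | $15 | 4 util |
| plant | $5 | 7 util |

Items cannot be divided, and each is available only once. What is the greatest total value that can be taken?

23 util

This is a 0/1 knapsack; check combinations near the capacity.
- desk lamp+plant: cost 15+5=20, value 16+7=23
- desk lamp: cost 15, value 16
- board game+plant: cost 12+5=17, value 5+7=12
Best: 23 util.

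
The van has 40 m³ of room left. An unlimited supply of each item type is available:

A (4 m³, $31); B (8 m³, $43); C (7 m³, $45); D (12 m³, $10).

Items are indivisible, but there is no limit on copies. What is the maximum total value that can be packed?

$310

Best value-per-unit is A at 31/4, and filling with it alone uses volume 10×4=40. No mix of the others beats 10×31 = 310.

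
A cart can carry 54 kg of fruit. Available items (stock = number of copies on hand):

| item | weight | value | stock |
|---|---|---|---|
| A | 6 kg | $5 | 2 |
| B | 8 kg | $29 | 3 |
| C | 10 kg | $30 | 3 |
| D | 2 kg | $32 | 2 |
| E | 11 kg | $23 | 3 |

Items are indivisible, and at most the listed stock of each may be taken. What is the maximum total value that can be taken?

Best selections within weight 54 and stock limits:
- 1×A + 3×B + 2×C + 2×D: weight 54, value 216
- 2×B + 3×C + 2×D: weight 50, value 212
Best: $216.

$216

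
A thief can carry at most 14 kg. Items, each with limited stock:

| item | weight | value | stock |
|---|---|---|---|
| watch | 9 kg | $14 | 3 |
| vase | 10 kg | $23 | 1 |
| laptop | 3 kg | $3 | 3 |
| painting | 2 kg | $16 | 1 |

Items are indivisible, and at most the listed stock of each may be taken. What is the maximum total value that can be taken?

Best selections within weight 14 and stock limits:
- 1×vase + 1×painting: weight 12, value 39
- 1×watch + 1×laptop + 1×painting: weight 14, value 33
- 1×watch + 1×painting: weight 11, value 30
Best: $39.

$39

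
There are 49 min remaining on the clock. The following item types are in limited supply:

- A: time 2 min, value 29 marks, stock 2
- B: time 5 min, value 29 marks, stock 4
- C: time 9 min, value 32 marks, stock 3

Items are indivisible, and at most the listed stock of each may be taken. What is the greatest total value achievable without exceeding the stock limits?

Top feasible selections:
- 2×A + 3×B + 3×C: time 46, value 241
- 1×A + 4×B + 3×C: time 49, value 241
Best: 241 marks.

241 marks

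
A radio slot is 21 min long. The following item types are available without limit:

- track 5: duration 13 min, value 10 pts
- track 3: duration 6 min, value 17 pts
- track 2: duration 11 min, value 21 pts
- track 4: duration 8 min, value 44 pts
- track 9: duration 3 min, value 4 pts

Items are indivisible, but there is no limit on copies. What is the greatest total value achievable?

92 pts

Best value-per-unit is track 4 at 44/8; filling with it alone gives 2×44 = 88.
Optimal mix: 2×track 4 + 1×track 9 → duration 19, value 92.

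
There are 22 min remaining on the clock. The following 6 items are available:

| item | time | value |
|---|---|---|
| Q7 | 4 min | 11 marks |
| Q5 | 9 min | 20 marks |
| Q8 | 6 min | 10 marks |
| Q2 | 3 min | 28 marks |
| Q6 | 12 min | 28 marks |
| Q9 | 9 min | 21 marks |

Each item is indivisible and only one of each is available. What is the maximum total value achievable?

70 marks

Check high-value combinations within 22 min:
- Q7+Q8+Q2+Q9: time 4+6+3+9=22, value 11+10+28+21=70
- Q5+Q2+Q9: time 9+3+9=21, value 20+28+21=69
- Q7+Q5+Q8+Q2: time 4+9+6+3=22, value 11+20+10+28=69
Best: 70 marks.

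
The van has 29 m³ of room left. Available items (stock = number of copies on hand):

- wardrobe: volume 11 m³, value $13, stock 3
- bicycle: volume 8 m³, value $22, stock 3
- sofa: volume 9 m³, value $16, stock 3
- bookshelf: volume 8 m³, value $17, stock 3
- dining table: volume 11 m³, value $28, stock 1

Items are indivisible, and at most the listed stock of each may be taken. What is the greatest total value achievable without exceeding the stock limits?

Top feasible selections:
- 2×bicycle + 1×dining table: volume 27, value 72
- 1×bicycle + 1×bookshelf + 1×dining table: volume 27, value 67
Best: $72.

$72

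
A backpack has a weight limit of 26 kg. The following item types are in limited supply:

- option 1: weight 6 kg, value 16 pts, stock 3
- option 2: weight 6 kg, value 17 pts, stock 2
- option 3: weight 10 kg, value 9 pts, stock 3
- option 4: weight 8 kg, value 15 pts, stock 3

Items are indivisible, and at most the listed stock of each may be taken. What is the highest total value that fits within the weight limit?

66 pts

Top feasible selections:
- 2×option 1 + 2×option 2: weight 24, value 66
- 3×option 1 + 1×option 2: weight 24, value 65
- 1×option 1 + 2×option 2 + 1×option 4: weight 26, value 65
- 2×option 1 + 1×option 2 + 1×option 4: weight 26, value 64
Best: 66 pts.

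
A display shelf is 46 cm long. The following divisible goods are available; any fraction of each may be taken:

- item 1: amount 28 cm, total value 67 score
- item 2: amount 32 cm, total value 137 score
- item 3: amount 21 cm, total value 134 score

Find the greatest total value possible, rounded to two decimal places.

241.03

Take in order of value per unit:
- item 3 (134/21 per unit): all 21 → value 134, running total 134.00
- item 2 (137/32 per unit): 25 of 32 → value 25×137/32 = 107.0313, running total 241.03
Total 241.03.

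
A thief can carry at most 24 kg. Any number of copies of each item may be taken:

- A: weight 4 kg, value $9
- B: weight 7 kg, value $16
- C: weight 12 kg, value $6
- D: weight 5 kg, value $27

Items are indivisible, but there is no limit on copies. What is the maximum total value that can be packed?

Best value-per-unit is D at 27/5; filling with it alone gives 4×27 = 108.
Optimal mix: 1×A + 4×D → weight 24, value 117.

$117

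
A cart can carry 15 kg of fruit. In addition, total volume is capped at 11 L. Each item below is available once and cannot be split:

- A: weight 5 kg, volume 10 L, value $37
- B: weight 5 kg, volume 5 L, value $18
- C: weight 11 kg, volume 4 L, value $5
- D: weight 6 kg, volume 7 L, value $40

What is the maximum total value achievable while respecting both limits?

$40

Feasible sets respecting both limits:
- D: weight 6, volume 7, value 40
- A: weight 5, volume 10, value 37
- B: weight 5, volume 5, value 18
Best: $40.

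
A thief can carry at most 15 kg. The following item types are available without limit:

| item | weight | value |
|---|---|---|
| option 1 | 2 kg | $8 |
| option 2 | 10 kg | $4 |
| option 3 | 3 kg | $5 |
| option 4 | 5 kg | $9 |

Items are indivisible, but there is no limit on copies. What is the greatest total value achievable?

Best value-per-unit is option 1 at 8/2, and filling with it alone uses weight 7×2=14. No mix of the others beats 7×8 = 56.

$56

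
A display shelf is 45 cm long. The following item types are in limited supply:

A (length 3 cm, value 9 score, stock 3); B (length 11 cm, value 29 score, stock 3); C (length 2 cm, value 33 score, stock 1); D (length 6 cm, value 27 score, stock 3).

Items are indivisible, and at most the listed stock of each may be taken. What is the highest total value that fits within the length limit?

Best selections within length 45 and stock limits:
- 1×A + 2×B + 1×C + 3×D: length 45, value 181
- 2×B + 1×C + 3×D: length 42, value 172
- 3×A + 2×B + 1×C + 2×D: length 45, value 172
Best: 181 score.

181 score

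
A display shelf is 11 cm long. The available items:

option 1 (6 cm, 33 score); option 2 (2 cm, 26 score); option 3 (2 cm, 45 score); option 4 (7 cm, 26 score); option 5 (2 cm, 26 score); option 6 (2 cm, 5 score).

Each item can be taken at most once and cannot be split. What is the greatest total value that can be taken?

104 score

This is a 0/1 knapsack; check combinations near the capacity.
- option 1+option 2+option 3: length 6+2+2=10, value 33+26+45=104
- option 1+option 3+option 5: length 6+2+2=10, value 33+45+26=104
- option 2+option 3+option 5+option 6: length 2+2+2+2=8, value 26+45+26+5=102
- option 2+option 3+option 5: length 2+2+2=6, value 26+45+26=97
- option 2+option 3+option 4: length 2+2+7=11, value 26+45+26=97
Best: 104 score.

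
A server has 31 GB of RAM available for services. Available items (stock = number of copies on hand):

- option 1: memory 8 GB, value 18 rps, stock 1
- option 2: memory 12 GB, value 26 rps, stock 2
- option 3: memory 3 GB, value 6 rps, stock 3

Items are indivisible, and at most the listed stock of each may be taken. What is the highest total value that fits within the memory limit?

Best selections within memory 31 and stock limits:
- 2×option 2 + 2×option 3: memory 30, value 64
- 1×option 1 + 1×option 2 + 3×option 3: memory 29, value 62
- 2×option 2 + 1×option 3: memory 27, value 58
Best: 64 rps.

64 rps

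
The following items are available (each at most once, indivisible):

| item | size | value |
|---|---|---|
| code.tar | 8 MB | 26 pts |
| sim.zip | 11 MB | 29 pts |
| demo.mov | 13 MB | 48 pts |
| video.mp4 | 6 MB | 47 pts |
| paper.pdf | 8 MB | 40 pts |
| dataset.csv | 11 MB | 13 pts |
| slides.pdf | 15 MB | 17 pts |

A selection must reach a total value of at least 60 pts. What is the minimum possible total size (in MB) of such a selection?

14

Subsets with value ≥ 60, sorted by total size:
- video.mp4+paper.pdf: size 14, value 87
- code.tar+video.mp4: size 14, value 73
- code.tar+paper.pdf: size 16, value 66
- sim.zip+video.mp4: size 17, value 76
Minimum size: 14 MB.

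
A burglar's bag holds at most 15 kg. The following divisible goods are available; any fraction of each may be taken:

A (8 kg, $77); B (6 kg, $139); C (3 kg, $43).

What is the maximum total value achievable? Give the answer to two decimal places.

Take in order of value per unit:
- B (139/6 per unit): all 6 → value 139, running total 139.00
- C (43/3 per unit): all 3 → value 43, running total 182.00
- A (77/8 per unit): 6 of 8 → value 6×77/8 = 57.7500, running total 239.75
Total 239.75.

239.75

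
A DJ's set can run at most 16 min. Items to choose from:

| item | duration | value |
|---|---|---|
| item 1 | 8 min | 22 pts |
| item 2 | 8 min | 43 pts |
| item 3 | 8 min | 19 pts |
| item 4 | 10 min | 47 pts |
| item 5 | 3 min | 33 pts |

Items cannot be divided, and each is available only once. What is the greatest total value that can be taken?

80 pts

Check high-value combinations within 16 min:
- item 4+item 5: duration 10+3=13, value 47+33=80
- item 2+item 5: duration 8+3=11, value 43+33=76
- item 1+item 2: duration 8+8=16, value 22+43=65
Best: 80 pts.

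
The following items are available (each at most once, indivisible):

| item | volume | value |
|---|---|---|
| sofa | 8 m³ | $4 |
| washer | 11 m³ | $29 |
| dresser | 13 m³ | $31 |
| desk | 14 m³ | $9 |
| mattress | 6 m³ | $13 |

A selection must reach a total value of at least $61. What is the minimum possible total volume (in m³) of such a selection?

30

Subsets with value ≥ 61, sorted by total volume:
- washer+dresser+mattress: volume 30, value 73
- sofa+washer+dresser: volume 32, value 64
- sofa+washer+dresser+mattress: volume 38, value 77
- washer+dresser+desk: volume 38, value 69
Minimum volume: 30 m³.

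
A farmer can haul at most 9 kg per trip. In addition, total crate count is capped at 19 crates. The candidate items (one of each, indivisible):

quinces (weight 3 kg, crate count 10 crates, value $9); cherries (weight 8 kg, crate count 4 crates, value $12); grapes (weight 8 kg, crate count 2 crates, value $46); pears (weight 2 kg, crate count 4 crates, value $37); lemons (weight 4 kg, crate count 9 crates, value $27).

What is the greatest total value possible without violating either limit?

$64

Feasible sets respecting both limits:
- pears+lemons: weight 6, crate count 13, value 64
- grapes: weight 8, crate count 2, value 46
- quinces+pears: weight 5, crate count 14, value 46
Best: $64.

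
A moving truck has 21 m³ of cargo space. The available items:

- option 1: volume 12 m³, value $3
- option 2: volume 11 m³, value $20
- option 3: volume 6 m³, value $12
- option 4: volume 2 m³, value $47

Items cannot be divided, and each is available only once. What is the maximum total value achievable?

$79

This is a 0/1 knapsack; check combinations near the capacity.
- option 2+option 3+option 4: volume 11+6+2=19, value 20+12+47=79
- option 2+option 4: volume 11+2=13, value 20+47=67
- option 1+option 3+option 4: volume 12+6+2=20, value 3+12+47=62
- option 3+option 4: volume 6+2=8, value 12+47=59
- option 1+option 4: volume 12+2=14, value 3+47=50
Best: $79.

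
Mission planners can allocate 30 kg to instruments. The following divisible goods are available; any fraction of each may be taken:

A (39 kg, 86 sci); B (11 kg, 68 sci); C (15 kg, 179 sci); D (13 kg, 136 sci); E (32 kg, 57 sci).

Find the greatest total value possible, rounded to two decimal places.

Take in order of value per unit:
- C (179/15 per unit): all 15 → value 179, running total 179.00
- D (136/13 per unit): all 13 → value 136, running total 315.00
- B (68/11 per unit): 2 of 11 → value 2×68/11 = 12.3636, running total 327.36
Total 327.36.

327.36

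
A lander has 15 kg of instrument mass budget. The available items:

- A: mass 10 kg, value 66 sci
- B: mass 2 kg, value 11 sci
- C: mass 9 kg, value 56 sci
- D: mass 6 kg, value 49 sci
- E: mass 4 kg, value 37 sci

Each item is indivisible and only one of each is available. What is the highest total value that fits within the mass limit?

105 sci

Check high-value combinations within 15 kg:
- C+D: mass 9+6=15, value 56+49=105
- B+C+E: mass 2+9+4=15, value 11+56+37=104
- A+E: mass 10+4=14, value 66+37=103
- B+D+E: mass 2+6+4=12, value 11+49+37=97
Best: 105 sci.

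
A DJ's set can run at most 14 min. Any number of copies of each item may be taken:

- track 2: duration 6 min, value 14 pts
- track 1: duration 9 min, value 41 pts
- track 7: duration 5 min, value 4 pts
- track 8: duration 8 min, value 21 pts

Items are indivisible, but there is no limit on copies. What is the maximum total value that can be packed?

Best value-per-unit is track 1 at 41/9; filling with it alone gives 1×41 = 41.
Optimal mix: 1×track 1 + 1×track 7 → duration 14, value 45.

45 pts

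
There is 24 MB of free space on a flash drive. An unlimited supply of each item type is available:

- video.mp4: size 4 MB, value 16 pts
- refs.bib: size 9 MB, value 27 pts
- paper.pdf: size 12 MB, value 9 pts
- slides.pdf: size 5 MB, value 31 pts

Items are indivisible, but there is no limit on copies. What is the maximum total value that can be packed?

Best value-per-unit is slides.pdf at 31/5; filling with it alone gives 4×31 = 124.
Optimal mix: 1×video.mp4 + 4×slides.pdf → size 24, value 140.

140 pts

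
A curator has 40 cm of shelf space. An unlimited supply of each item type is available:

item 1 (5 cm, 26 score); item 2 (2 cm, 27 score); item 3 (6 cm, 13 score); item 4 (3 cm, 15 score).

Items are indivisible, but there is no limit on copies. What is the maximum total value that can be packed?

540 score

Best value-per-unit is item 2 at 27/2, and filling with it alone uses length 20×2=40. No mix of the others beats 20×27 = 540.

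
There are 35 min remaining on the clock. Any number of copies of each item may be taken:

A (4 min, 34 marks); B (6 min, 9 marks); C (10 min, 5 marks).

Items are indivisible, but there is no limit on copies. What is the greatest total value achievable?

Best value-per-unit is A at 34/4, and filling with it alone uses time 8×4=32. No mix of the others beats 8×34 = 272.

272 marks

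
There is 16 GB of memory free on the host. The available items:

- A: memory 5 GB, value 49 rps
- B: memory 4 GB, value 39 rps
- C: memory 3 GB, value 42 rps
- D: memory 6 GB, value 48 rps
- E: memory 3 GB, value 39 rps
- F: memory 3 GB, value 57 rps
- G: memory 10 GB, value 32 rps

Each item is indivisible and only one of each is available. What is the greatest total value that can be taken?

Check high-value combinations within 16 GB:
- A+C+E+F: memory 5+3+3+3=14, value 49+42+39+57=187
- A+B+C+F: memory 5+4+3+3=15, value 49+39+42+57=187
- C+D+E+F: memory 3+6+3+3=15, value 42+48+39+57=186
Best: 187 rps.

187 rps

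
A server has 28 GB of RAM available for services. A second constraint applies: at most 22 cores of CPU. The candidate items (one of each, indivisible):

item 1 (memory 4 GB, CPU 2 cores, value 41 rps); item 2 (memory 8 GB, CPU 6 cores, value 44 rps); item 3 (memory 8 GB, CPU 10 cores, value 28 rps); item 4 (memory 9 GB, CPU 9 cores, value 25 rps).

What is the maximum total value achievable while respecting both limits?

113 rps

Feasible sets respecting both limits:
- item 1+item 2+item 3: memory 20, CPU 18, value 113
- item 1+item 2+item 4: memory 21, CPU 17, value 110
- item 1+item 3+item 4: memory 21, CPU 21, value 94
- item 1+item 2: memory 12, CPU 8, value 85
Best: 113 rps.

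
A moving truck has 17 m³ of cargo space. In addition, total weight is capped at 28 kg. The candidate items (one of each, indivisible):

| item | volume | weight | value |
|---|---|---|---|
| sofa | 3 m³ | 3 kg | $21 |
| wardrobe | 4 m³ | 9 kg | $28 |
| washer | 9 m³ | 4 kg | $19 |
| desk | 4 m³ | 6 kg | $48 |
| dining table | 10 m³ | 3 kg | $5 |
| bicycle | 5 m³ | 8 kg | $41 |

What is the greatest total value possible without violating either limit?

Feasible sets respecting both limits:
- sofa+wardrobe+desk+bicycle: volume 16, weight 26, value 138
- wardrobe+desk+bicycle: volume 13, weight 23, value 117
- sofa+desk+bicycle: volume 12, weight 17, value 110
- sofa+wardrobe+desk: volume 11, weight 18, value 97
Best: $138.

$138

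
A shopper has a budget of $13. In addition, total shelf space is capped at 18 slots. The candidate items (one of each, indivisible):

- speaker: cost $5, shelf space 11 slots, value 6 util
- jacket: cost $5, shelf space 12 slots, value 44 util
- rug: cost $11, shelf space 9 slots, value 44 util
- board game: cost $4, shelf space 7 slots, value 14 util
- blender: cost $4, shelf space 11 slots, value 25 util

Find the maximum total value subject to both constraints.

Feasible sets respecting both limits:
- jacket: cost 5, shelf space 12, value 44
- rug: cost 11, shelf space 9, value 44
- board game+blender: cost 8, shelf space 18, value 39
Best: 44 util.

44 util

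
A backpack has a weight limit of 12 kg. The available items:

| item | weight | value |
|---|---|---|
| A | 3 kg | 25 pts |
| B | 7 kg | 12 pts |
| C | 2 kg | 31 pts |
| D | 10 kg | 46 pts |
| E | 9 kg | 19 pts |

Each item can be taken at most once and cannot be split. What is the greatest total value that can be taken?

Check high-value combinations within 12 kg:
- C+D: weight 2+10=12, value 31+46=77
- A+B+C: weight 3+7+2=12, value 25+12+31=68
- A+C: weight 3+2=5, value 25+31=56
- C+E: weight 2+9=11, value 31+19=50
- D: weight 10, value 46
Best: 77 pts.

77 pts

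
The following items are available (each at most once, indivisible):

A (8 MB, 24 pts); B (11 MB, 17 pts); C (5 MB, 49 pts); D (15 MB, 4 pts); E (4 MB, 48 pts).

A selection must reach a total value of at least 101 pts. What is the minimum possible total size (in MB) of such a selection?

17

Subsets with value ≥ 101, sorted by total size:
- A+C+E: size 17, value 121
- B+C+E: size 20, value 114
Minimum size: 17 MB.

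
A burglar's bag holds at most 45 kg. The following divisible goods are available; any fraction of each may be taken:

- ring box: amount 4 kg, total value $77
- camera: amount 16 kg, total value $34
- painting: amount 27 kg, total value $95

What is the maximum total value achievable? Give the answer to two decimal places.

201.75

Take in order of value per unit:
- ring box (77/4 per unit): all 4 → value 77, running total 77.00
- painting (95/27 per unit): all 27 → value 95, running total 172.00
- camera (34/16 per unit): 14 of 16 → value 14×34/16 = 29.7500, running total 201.75
Total 201.75.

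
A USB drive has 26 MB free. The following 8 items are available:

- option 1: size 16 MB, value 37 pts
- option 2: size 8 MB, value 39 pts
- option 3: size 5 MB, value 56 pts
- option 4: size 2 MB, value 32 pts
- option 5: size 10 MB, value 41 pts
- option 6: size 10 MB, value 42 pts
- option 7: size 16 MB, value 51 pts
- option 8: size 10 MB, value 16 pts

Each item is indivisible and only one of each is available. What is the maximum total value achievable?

This is a 0/1 knapsack; check combinations near the capacity.
- option 2+option 3+option 4+option 6: size 8+5+2+10=25, value 39+56+32+42=169
- option 2+option 3+option 4+option 5: size 8+5+2+10=25, value 39+56+32+41=168
- option 2+option 3+option 4+option 8: size 8+5+2+10=25, value 39+56+32+16=143
- option 3+option 4+option 7: size 5+2+16=23, value 56+32+51=139
- option 3+option 5+option 6: size 5+10+10=25, value 56+41+42=139
Best: 169 pts.

169 pts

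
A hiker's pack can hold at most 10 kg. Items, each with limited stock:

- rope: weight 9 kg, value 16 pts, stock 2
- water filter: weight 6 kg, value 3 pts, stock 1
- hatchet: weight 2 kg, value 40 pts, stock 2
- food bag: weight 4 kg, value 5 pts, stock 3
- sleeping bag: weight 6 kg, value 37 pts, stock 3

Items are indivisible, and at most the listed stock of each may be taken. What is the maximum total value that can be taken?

Best selections within weight 10 and stock limits:
- 2×hatchet + 1×sleeping bag: weight 10, value 117
- 2×hatchet + 1×food bag: weight 8, value 85
Best: 117 pts.

117 pts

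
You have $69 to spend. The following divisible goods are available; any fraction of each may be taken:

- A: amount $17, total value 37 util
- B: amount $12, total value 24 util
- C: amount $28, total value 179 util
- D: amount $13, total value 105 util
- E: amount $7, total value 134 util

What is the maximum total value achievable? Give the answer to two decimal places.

Take in order of value per unit:
- E (134/7 per unit): all 7 → value 134, running total 134.00
- D (105/13 per unit): all 13 → value 105, running total 239.00
- C (179/28 per unit): all 28 → value 179, running total 418.00
- A (37/17 per unit): all 17 → value 37, running total 455.00
- B (24/12 per unit): 4 of 12 → value 4×24/12 = 8.0000, running total 463.00
Total 463.00.

463.00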